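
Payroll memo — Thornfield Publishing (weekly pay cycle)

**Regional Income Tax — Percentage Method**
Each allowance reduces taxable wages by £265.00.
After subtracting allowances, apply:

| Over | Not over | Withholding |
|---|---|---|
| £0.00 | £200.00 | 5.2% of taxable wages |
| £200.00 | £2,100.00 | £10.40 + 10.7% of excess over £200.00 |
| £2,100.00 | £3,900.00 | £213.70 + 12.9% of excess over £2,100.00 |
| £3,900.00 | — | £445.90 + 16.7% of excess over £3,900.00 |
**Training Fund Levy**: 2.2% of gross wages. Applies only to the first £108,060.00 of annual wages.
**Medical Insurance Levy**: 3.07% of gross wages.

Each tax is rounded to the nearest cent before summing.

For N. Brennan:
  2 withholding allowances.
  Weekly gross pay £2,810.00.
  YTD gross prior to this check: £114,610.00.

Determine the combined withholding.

Regional Income Tax: taxable = £2,810.00 − 2×£265.00 = £2,280.00
  £213.70 + 12.9% × (£2,280.00 − £2,100.00) = £213.70 + 12.9% × £180.00 = £236.92
Training Fund Levy: YTD £114,610.00 ≥ cap £108,060.00 → £0.00
Medical Insurance Levy: 3.07% × £2,810.00 = £86.27
Total: £236.92 + £0.00 + £86.27 = £323.19

£323.19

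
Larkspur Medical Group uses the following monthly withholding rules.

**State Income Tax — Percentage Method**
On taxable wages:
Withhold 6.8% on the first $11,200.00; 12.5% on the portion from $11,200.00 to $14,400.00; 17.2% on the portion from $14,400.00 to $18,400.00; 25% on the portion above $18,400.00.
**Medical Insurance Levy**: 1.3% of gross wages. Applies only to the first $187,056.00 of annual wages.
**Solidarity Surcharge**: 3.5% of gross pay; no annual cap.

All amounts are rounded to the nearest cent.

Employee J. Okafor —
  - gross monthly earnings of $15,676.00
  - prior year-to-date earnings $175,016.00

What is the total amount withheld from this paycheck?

State Income Tax: taxable = $15,676.00
  $1,161.60 + 17.2% × ($15,676.00 − $14,400.00) = $1,161.60 + 17.2% × $1,276.00 = $1,381.07
Medical Insurance Levy: cap $187,056.00 − YTD $175,016.00 = $12,040.00 subject; 1.3% × $12,040.00 = $156.52
Solidarity Surcharge: 3.5% × $15,676.00 = $548.66
Total: $1,381.07 + $156.52 + $548.66 = $2,086.25

$2,086.25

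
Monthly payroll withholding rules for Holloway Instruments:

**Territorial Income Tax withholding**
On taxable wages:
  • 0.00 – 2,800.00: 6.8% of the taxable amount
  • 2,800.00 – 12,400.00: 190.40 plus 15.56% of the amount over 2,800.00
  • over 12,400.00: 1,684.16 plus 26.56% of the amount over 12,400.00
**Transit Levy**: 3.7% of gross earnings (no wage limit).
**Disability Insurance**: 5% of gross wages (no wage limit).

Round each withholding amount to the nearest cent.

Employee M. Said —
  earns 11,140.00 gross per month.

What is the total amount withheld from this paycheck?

2,457.28

Territorial Income Tax: taxable = 11,140.00
  190.40 + 15.56% × (11,140.00 − 2,800.00) = 190.40 + 15.56% × 8,340.00 = 1,488.10
Transit Levy: 3.7% × 11,140.00 = 412.18
Disability Insurance: 5% × 11,140.00 = 557.00
Total: 1,488.10 + 412.18 + 557.00 = 2,457.28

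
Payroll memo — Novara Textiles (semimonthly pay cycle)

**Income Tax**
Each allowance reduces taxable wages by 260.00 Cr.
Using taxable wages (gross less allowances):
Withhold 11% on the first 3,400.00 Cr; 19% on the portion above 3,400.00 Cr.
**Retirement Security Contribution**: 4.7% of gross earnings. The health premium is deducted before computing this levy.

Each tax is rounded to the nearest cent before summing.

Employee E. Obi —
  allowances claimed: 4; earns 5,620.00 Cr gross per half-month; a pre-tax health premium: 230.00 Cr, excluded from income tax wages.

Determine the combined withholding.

807.83 Cr

Income Tax: taxable = 5,620.00 Cr − 230.00 Cr − 4×260.00 Cr = 4,350.00 Cr
  374.00 Cr + 19% × (4,350.00 Cr − 3,400.00 Cr) = 374.00 Cr + 19% × 950.00 Cr = 554.50 Cr
Retirement Security Contribution: 4.7% × 5,390.00 Cr = 253.33 Cr
Total: 554.50 Cr + 253.33 Cr = 807.83 Cr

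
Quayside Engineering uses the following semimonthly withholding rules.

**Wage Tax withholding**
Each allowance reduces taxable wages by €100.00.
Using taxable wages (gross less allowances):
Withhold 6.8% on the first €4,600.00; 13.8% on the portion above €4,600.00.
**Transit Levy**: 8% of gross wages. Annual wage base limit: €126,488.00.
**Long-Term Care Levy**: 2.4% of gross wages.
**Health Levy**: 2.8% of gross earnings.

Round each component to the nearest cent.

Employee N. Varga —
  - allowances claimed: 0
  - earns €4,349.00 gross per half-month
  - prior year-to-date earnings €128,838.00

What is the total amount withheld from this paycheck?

€521.88

Wage Tax: taxable = €4,349.00
  6.8% × €4,349.00 = €295.73
Transit Levy: YTD €128,838.00 ≥ cap €126,488.00 → €0.00
Long-Term Care Levy: 2.4% × €4,349.00 = €104.38
Health Levy: 2.8% × €4,349.00 = €121.77
Total: €295.73 + €0.00 + €104.38 + €121.77 = €521.88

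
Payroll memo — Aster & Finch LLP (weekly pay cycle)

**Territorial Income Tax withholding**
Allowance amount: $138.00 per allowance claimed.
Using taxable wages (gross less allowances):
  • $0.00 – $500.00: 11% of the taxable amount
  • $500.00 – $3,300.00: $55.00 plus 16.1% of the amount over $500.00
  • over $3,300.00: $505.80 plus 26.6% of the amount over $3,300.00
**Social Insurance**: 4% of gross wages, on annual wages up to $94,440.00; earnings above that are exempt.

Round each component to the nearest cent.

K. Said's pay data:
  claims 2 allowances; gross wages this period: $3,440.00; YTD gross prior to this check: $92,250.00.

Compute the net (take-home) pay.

$2,868.50

Territorial Income Tax: taxable = $3,440.00 − 2×$138.00 = $3,164.00
  $55.00 + 16.1% × ($3,164.00 − $500.00) = $55.00 + 16.1% × $2,664.00 = $483.90
Social Insurance: cap $94,440.00 − YTD $92,250.00 = $2,190.00 subject; 4% × $2,190.00 = $87.60
Total withheld: $483.90 + $87.60 = $571.50
Net pay: $3,440.00 − $571.50 = $2,868.50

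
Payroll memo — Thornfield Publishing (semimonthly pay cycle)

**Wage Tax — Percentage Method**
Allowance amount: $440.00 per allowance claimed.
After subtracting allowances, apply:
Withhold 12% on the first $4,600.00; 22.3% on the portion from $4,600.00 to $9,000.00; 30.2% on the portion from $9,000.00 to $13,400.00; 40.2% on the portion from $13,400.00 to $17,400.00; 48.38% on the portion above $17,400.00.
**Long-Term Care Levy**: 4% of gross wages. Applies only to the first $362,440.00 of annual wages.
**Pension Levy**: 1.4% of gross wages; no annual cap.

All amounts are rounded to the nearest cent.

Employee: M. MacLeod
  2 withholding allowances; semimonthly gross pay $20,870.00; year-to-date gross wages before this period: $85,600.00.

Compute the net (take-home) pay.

$14,019.98

Wage Tax: taxable = $20,870.00 − 2×$440.00 = $19,990.00
  $4,470.00 + 48.38% × ($19,990.00 − $17,400.00) = $4,470.00 + 48.38% × $2,590.00 = $5,723.04
Long-Term Care Levy: 4% × $20,870.00 = $834.80
Pension Levy: 1.4% × $20,870.00 = $292.18
Total withheld: $5,723.04 + $834.80 + $292.18 = $6,850.02
Net pay: $20,870.00 − $6,850.02 = $14,019.98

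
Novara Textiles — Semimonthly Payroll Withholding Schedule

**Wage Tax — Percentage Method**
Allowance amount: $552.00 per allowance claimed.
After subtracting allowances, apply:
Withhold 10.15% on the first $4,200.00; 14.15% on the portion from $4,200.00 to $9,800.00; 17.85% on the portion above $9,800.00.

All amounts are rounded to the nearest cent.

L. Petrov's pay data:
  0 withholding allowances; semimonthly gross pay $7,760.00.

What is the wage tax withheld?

$930.04

Wage Tax: taxable = $7,760.00
  $426.30 + 14.15% × ($7,760.00 − $4,200.00) = $426.30 + 14.15% × $3,560.00 = $930.04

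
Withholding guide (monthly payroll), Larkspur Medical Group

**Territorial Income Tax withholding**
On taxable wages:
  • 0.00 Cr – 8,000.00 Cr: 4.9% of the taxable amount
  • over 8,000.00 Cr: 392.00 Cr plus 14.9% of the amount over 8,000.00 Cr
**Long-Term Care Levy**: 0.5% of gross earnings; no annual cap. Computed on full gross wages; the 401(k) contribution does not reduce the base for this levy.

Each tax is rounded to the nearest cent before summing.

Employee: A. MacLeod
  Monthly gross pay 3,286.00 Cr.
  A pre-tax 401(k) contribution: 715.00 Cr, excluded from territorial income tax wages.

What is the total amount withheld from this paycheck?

142.41 Cr

Territorial Income Tax: taxable = 3,286.00 Cr − 715.00 Cr = 2,571.00 Cr
  4.9% × 2,571.00 Cr = 125.98 Cr
Long-Term Care Levy: 0.5% × 3,286.00 Cr = 16.43 Cr
Total: 125.98 Cr + 16.43 Cr = 142.41 Cr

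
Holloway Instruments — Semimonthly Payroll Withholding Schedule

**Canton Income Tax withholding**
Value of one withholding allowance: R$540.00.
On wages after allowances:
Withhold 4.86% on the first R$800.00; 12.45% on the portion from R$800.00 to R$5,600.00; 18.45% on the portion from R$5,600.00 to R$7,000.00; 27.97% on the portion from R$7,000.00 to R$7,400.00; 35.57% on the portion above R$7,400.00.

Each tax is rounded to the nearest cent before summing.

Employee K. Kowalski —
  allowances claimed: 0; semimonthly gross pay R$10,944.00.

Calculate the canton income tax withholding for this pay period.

R$2,267.26

Canton Income Tax: taxable = R$10,944.00
  R$1,006.66 + 35.57% × (R$10,944.00 − R$7,400.00) = R$1,006.66 + 35.57% × R$3,544.00 = R$2,267.26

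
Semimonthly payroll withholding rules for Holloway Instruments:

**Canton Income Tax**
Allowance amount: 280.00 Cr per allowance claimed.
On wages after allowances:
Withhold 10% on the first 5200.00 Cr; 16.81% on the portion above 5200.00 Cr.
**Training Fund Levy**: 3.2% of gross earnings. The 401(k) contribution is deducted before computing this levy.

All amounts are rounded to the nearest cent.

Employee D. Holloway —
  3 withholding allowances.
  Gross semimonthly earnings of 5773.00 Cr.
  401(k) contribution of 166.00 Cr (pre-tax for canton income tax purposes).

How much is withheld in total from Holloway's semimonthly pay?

Canton Income Tax: taxable = 5773.00 Cr − 166.00 Cr − 3×280.00 Cr = 4767.00 Cr
  10% × 4767.00 Cr = 476.70 Cr
Training Fund Levy: 3.2% × 5607.00 Cr = 179.42 Cr
Total: 476.70 Cr + 179.42 Cr = 656.12 Cr

656.12 Cr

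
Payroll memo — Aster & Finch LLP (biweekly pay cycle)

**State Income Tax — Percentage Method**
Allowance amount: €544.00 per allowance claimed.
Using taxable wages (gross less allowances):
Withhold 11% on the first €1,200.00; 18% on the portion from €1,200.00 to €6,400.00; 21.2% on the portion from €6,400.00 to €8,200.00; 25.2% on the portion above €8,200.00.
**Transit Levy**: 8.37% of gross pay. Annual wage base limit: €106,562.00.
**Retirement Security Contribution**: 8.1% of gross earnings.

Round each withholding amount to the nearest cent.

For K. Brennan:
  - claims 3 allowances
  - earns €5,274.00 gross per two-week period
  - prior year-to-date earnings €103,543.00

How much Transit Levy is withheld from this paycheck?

Transit Levy: cap €106,562.00 − YTD €103,543.00 = €3,019.00 subject; 8.37% × €3,019.00 = €252.69

€252.69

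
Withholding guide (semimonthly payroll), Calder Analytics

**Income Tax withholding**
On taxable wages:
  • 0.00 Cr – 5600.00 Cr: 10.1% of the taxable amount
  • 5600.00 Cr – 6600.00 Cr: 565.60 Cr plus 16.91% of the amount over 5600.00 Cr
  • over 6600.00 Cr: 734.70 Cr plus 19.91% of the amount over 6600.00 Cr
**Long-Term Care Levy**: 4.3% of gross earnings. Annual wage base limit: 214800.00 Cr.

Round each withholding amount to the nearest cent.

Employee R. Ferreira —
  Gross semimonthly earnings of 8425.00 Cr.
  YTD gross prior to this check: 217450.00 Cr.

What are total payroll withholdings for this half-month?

1098.06 Cr

Income Tax: taxable = 8425.00 Cr
  734.70 Cr + 19.91% × (8425.00 Cr − 6600.00 Cr) = 734.70 Cr + 19.91% × 1825.00 Cr = 1098.06 Cr
Long-Term Care Levy: YTD 217450.00 Cr ≥ cap 214800.00 Cr → 0.00 Cr
Total: 1098.06 Cr + 0.00 Cr = 1098.06 Cr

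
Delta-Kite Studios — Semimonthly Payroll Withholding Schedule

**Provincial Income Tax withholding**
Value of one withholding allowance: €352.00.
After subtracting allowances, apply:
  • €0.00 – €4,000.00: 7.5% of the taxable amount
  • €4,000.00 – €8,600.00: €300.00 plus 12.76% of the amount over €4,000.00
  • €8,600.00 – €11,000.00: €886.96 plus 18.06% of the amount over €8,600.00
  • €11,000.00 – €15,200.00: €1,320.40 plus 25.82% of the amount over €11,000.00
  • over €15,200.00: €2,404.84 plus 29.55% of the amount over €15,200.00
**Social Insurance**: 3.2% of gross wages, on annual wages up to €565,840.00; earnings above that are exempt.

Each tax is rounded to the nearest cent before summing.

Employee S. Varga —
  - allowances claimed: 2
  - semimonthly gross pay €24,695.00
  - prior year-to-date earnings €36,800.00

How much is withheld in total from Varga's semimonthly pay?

Provincial Income Tax: taxable = €24,695.00 − 2×€352.00 = €23,991.00
  €2,404.84 + 29.55% × (€23,991.00 − €15,200.00) = €2,404.84 + 29.55% × €8,791.00 = €5,002.58
Social Insurance: 3.2% × €24,695.00 = €790.24
Total: €5,002.58 + €790.24 = €5,792.82

€5,792.82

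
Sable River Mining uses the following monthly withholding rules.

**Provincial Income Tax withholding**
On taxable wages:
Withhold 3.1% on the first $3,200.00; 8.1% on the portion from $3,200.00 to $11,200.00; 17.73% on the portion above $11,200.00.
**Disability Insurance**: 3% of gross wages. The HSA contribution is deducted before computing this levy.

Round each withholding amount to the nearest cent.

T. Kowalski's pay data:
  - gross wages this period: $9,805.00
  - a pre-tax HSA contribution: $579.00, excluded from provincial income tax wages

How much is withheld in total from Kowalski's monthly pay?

$864.09

Provincial Income Tax: taxable = $9,805.00 − $579.00 = $9,226.00
  $99.20 + 8.1% × ($9,226.00 − $3,200.00) = $99.20 + 8.1% × $6,026.00 = $587.31
Disability Insurance: 3% × $9,226.00 = $276.78
Total: $587.31 + $276.78 = $864.09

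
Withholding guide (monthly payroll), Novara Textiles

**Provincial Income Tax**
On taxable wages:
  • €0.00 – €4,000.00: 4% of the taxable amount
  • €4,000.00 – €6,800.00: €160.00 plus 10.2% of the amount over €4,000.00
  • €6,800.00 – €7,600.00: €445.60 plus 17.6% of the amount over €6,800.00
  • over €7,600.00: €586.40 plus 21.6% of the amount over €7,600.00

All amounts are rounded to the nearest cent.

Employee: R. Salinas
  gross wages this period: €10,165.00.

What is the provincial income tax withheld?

€1,140.44

Provincial Income Tax: taxable = €10,165.00
  €586.40 + 21.6% × (€10,165.00 − €7,600.00) = €586.40 + 21.6% × €2,565.00 = €1,140.44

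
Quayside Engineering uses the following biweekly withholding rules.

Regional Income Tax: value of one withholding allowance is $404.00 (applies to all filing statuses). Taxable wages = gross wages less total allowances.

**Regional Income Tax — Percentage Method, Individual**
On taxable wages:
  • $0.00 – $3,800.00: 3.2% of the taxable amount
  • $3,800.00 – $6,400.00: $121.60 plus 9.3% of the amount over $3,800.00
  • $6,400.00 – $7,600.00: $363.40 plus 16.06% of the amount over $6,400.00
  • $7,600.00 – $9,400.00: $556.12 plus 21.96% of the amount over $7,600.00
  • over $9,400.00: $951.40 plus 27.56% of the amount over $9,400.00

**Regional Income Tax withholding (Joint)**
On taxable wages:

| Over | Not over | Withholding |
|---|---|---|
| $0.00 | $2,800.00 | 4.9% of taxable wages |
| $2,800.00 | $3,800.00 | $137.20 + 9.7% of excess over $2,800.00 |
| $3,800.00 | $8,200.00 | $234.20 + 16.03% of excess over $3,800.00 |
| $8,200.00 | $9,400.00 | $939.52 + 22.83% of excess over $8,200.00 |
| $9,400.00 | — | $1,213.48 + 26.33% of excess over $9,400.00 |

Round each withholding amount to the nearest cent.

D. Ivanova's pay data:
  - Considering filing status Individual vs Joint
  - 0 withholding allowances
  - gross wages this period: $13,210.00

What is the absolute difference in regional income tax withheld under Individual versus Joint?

Regional Income Tax (Individual): taxable = $13,210.00
  $951.40 + 27.56% × ($13,210.00 − $9,400.00) = $951.40 + 27.56% × $3,810.00 = $2,001.44
Regional Income Tax (Joint): taxable = $13,210.00
  $1,213.48 + 26.33% × ($13,210.00 − $9,400.00) = $1,213.48 + 26.33% × $3,810.00 = $2,216.65
Difference: |$2,001.44 − $2,216.65| = $215.21 (higher under Joint)

$215.21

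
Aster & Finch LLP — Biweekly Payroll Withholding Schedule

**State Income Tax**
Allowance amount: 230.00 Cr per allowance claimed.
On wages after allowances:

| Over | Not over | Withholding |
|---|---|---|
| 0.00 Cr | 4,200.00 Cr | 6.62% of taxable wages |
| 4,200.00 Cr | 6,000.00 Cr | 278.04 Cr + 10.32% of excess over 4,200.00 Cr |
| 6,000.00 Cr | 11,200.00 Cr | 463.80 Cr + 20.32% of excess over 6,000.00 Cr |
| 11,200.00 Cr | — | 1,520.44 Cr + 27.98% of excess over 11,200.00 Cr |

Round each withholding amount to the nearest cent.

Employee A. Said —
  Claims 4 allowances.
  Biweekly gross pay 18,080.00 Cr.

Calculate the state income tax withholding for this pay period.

State Income Tax: taxable = 18,080.00 Cr − 4×230.00 Cr = 17,160.00 Cr
  1,520.44 Cr + 27.98% × (17,160.00 Cr − 11,200.00 Cr) = 1,520.44 Cr + 27.98% × 5,960.00 Cr = 3,188.05 Cr

3,188.05 Cr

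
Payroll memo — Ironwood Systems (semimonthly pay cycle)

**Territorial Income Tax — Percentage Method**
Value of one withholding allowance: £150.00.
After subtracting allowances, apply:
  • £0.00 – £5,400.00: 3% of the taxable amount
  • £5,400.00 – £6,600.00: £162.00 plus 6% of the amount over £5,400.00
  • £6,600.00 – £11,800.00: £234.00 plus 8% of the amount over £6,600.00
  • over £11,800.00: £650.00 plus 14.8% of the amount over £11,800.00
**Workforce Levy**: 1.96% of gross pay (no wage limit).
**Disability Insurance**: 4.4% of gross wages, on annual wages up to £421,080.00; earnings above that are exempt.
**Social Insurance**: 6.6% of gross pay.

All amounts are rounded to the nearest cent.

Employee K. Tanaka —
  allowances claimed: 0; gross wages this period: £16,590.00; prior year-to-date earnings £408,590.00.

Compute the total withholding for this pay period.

Territorial Income Tax: taxable = £16,590.00
  £650.00 + 14.8% × (£16,590.00 − £11,800.00) = £650.00 + 14.8% × £4,790.00 = £1,358.92
Workforce Levy: 1.96% × £16,590.00 = £325.16
Disability Insurance: cap £421,080.00 − YTD £408,590.00 = £12,490.00 subject; 4.4% × £12,490.00 = £549.56
Social Insurance: 6.6% × £16,590.00 = £1,094.94
Total: £1,358.92 + £325.16 + £549.56 + £1,094.94 = £3,328.58

£3,328.58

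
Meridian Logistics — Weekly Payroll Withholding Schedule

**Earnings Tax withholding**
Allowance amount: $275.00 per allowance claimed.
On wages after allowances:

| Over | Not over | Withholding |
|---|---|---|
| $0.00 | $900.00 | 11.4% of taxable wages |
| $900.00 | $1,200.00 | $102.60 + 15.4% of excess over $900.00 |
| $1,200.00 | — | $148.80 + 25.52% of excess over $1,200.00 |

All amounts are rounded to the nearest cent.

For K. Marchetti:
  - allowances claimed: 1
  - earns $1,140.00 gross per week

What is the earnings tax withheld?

Earnings Tax: taxable = $1,140.00 − 1×$275.00 = $865.00
  11.4% × $865.00 = $98.61

$98.61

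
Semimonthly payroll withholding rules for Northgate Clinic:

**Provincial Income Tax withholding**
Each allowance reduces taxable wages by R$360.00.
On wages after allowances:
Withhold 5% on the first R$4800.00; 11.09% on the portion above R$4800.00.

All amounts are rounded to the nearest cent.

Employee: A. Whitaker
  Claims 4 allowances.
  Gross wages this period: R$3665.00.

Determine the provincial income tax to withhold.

R$111.25

Provincial Income Tax: taxable = R$3665.00 − 4×R$360.00 = R$2225.00
  5% × R$2225.00 = R$111.25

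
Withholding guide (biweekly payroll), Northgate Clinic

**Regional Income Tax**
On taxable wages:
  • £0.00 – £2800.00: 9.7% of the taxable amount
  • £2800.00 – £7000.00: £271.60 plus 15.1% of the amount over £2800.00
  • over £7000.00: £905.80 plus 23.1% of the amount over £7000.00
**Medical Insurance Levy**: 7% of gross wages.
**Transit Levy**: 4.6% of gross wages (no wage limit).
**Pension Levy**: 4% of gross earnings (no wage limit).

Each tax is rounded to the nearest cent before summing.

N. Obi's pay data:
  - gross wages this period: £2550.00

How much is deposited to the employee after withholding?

£1904.85

Regional Income Tax: taxable = £2550.00
  9.7% × £2550.00 = £247.35
Medical Insurance Levy: 7% × £2550.00 = £178.50
Transit Levy: 4.6% × £2550.00 = £117.30
Pension Levy: 4% × £2550.00 = £102.00
Total withheld: £247.35 + £178.50 + £117.30 + £102.00 = £645.15
Net pay: £2550.00 − £645.15 = £1904.85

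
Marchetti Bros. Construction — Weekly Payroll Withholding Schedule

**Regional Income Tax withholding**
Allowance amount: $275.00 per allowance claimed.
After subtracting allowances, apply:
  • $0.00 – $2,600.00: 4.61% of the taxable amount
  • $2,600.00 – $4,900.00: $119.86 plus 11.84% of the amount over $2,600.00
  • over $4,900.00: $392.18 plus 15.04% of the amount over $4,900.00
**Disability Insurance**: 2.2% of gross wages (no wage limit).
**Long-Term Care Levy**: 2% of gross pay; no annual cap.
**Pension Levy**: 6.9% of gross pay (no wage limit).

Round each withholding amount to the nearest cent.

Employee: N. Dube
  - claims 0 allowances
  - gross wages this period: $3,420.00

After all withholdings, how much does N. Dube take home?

$2,823.43

Regional Income Tax: taxable = $3,420.00
  $119.86 + 11.84% × ($3,420.00 − $2,600.00) = $119.86 + 11.84% × $820.00 = $216.95
Disability Insurance: 2.2% × $3,420.00 = $75.24
Long-Term Care Levy: 2% × $3,420.00 = $68.40
Pension Levy: 6.9% × $3,420.00 = $235.98
Total withheld: $216.95 + $75.24 + $68.40 + $235.98 = $596.57
Net pay: $3,420.00 − $596.57 = $2,823.43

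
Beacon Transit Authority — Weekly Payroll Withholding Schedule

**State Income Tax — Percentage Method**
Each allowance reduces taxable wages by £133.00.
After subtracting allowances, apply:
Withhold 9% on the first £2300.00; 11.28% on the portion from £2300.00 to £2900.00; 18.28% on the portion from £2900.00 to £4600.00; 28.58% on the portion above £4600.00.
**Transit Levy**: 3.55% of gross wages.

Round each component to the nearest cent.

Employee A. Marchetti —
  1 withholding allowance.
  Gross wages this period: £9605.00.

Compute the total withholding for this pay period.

State Income Tax: taxable = £9605.00 − 1×£133.00 = £9472.00
  £585.44 + 28.58% × (£9472.00 − £4600.00) = £585.44 + 28.58% × £4872.00 = £1977.86
Transit Levy: 3.55% × £9605.00 = £340.98
Total: £1977.86 + £340.98 = £2318.84

£2318.84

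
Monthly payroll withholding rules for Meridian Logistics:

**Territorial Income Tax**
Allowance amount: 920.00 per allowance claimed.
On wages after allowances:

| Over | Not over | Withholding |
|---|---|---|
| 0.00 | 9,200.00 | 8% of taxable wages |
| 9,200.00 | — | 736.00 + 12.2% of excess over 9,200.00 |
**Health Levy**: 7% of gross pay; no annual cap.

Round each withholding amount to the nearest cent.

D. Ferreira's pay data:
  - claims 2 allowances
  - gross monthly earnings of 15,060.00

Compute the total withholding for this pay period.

2,280.64

Territorial Income Tax: taxable = 15,060.00 − 2×920.00 = 13,220.00
  736.00 + 12.2% × (13,220.00 − 9,200.00) = 736.00 + 12.2% × 4,020.00 = 1,226.44
Health Levy: 7% × 15,060.00 = 1,054.20
Total: 1,226.44 + 1,054.20 = 2,280.64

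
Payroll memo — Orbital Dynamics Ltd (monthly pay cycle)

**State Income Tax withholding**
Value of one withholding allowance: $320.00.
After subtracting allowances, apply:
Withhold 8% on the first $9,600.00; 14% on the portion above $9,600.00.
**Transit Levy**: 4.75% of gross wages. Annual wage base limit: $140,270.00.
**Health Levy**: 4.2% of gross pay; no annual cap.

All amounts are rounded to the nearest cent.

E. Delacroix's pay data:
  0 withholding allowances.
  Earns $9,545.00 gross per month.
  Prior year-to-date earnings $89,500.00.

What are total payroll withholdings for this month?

State Income Tax: taxable = $9,545.00
  8% × $9,545.00 = $763.60
Transit Levy: 4.75% × $9,545.00 = $453.39
Health Levy: 4.2% × $9,545.00 = $400.89
Total: $763.60 + $453.39 + $400.89 = $1,617.88

$1,617.88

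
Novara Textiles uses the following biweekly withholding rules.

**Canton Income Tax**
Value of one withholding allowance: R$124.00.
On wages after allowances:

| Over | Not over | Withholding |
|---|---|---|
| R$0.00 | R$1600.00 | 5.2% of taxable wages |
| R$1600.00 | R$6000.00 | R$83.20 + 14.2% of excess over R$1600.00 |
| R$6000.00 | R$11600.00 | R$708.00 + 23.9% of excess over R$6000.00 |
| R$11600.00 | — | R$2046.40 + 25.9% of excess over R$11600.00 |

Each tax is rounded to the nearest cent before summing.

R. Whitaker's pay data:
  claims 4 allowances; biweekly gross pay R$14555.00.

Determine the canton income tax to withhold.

R$2683.28

Canton Income Tax: taxable = R$14555.00 − 4×R$124.00 = R$14059.00
  R$2046.40 + 25.9% × (R$14059.00 − R$11600.00) = R$2046.40 + 25.9% × R$2459.00 = R$2683.28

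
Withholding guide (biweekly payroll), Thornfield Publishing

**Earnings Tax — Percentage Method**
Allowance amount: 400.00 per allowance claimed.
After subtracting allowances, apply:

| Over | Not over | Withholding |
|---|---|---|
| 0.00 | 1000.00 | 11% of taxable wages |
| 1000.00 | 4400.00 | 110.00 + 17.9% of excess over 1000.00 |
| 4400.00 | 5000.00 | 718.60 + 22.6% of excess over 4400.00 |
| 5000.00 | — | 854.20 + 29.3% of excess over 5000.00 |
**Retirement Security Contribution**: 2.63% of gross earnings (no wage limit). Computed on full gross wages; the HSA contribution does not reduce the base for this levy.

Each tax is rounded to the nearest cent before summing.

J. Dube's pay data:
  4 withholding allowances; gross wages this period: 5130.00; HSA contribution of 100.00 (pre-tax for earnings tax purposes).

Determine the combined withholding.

679.89

Earnings Tax: taxable = 5130.00 − 100.00 − 4×400.00 = 3430.00
  110.00 + 17.9% × (3430.00 − 1000.00) = 110.00 + 17.9% × 2430.00 = 544.97
Retirement Security Contribution: 2.63% × 5130.00 = 134.92
Total: 544.97 + 134.92 = 679.89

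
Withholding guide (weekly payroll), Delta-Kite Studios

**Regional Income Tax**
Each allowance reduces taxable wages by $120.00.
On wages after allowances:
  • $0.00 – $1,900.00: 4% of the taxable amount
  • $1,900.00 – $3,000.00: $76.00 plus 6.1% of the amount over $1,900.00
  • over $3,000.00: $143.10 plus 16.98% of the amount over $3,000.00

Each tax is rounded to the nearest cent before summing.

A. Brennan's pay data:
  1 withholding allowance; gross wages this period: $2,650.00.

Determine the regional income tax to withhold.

Regional Income Tax: taxable = $2,650.00 − 1×$120.00 = $2,530.00
  $76.00 + 6.1% × ($2,530.00 − $1,900.00) = $76.00 + 6.1% × $630.00 = $114.43

$114.43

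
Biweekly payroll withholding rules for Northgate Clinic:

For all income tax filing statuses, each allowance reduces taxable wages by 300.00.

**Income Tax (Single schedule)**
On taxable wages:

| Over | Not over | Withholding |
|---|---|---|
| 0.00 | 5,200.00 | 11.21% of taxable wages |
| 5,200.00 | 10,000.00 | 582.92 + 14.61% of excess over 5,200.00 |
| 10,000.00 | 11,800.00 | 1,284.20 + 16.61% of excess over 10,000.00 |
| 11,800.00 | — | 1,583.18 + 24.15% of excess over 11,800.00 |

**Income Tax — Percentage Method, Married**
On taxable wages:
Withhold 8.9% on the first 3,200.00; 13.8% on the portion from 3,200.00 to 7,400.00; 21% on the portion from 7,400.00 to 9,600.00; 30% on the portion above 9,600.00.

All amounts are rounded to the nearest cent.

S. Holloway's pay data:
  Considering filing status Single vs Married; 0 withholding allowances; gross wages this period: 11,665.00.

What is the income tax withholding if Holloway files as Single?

1,560.76

Income Tax (Single): taxable = 11,665.00
  1,284.20 + 16.61% × (11,665.00 − 10,000.00) = 1,284.20 + 16.61% × 1,665.00 = 1,560.76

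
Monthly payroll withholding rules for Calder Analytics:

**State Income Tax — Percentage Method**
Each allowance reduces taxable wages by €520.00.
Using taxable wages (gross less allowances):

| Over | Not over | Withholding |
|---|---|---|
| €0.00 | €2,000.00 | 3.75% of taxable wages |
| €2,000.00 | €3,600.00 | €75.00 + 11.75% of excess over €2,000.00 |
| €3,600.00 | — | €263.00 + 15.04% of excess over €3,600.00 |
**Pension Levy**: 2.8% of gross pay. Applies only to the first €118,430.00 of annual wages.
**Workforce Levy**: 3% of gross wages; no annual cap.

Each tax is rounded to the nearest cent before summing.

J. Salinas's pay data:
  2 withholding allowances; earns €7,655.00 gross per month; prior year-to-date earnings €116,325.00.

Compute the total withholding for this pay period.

State Income Tax: taxable = €7,655.00 − 2×€520.00 = €6,615.00
  €263.00 + 15.04% × (€6,615.00 − €3,600.00) = €263.00 + 15.04% × €3,015.00 = €716.46
Pension Levy: cap €118,430.00 − YTD €116,325.00 = €2,105.00 subject; 2.8% × €2,105.00 = €58.94
Workforce Levy: 3% × €7,655.00 = €229.65
Total: €716.46 + €58.94 + €229.65 = €1,005.05

€1,005.05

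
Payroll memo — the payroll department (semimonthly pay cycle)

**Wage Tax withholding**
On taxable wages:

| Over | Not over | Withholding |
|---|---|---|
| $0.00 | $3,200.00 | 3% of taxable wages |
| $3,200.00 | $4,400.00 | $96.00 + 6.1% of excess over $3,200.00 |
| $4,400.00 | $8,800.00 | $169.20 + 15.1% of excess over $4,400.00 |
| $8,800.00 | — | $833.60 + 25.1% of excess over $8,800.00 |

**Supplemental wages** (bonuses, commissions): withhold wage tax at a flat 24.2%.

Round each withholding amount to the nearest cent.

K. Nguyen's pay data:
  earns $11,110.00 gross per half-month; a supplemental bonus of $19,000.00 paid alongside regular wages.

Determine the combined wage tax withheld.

Wage Tax: taxable = $11,110.00
  $833.60 + 25.1% × ($11,110.00 − $8,800.00) = $833.60 + 25.1% × $2,310.00 = $1,413.41
Supplemental (24.2% flat on bonus): 24.2% × $19,000.00 = $4,598.00
Total wage tax: $1,413.41 + $4,598.00 = $6,011.41

$6,011.41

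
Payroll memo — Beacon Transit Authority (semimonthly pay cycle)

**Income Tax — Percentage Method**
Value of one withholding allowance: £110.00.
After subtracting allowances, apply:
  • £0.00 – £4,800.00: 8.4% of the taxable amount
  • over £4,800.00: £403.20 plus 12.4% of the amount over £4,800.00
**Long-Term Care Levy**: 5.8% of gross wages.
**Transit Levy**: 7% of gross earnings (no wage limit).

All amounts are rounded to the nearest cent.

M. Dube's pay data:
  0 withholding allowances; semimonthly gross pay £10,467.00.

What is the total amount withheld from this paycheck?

£2,445.69

Income Tax: taxable = £10,467.00
  £403.20 + 12.4% × (£10,467.00 − £4,800.00) = £403.20 + 12.4% × £5,667.00 = £1,105.91
Long-Term Care Levy: 5.8% × £10,467.00 = £607.09
Transit Levy: 7% × £10,467.00 = £732.69
Total: £1,105.91 + £607.09 + £732.69 = £2,445.69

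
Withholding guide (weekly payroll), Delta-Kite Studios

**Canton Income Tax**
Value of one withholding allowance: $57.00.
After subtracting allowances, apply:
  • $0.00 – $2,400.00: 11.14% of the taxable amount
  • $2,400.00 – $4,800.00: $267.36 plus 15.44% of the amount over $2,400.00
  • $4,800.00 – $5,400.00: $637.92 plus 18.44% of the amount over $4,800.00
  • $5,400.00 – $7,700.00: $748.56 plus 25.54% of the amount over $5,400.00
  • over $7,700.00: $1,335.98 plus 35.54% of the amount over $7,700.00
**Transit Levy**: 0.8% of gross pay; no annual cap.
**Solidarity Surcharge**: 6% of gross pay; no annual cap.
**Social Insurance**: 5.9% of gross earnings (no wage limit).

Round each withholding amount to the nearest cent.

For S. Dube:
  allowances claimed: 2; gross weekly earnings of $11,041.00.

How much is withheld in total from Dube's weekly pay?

Canton Income Tax: taxable = $11,041.00 − 2×$57.00 = $10,927.00
  $1,335.98 + 35.54% × ($10,927.00 − $7,700.00) = $1,335.98 + 35.54% × $3,227.00 = $2,482.86
Transit Levy: 0.8% × $11,041.00 = $88.33
Solidarity Surcharge: 6% × $11,041.00 = $662.46
Social Insurance: 5.9% × $11,041.00 = $651.42
Total: $2,482.86 + $88.33 + $662.46 + $651.42 = $3,885.07

$3,885.07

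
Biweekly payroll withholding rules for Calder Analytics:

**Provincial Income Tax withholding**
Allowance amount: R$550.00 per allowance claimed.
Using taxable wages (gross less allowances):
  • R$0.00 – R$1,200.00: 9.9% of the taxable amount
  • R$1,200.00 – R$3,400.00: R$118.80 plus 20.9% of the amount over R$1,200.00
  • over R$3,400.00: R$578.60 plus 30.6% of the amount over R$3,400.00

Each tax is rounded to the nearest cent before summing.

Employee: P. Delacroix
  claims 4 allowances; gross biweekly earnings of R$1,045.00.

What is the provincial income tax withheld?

R$0.00

Provincial Income Tax: taxable = R$1,045.00 − 4×R$550.00 = R$-1,155.00
  Taxable ≤ 0 → R$0.00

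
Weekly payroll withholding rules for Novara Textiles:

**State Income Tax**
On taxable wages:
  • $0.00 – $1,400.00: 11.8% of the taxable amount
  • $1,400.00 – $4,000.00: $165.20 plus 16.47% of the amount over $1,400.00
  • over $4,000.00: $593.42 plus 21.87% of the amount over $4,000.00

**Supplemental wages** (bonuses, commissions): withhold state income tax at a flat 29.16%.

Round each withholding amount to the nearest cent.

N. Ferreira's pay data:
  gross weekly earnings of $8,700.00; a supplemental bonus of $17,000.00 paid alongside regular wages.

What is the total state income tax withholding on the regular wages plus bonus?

State Income Tax: taxable = $8,700.00
  $593.42 + 21.87% × ($8,700.00 − $4,000.00) = $593.42 + 21.87% × $4,700.00 = $1,621.31
Supplemental (29.16% flat on bonus): 29.16% × $17,000.00 = $4,957.20
Total state income tax: $1,621.31 + $4,957.20 = $6,578.51

$6,578.51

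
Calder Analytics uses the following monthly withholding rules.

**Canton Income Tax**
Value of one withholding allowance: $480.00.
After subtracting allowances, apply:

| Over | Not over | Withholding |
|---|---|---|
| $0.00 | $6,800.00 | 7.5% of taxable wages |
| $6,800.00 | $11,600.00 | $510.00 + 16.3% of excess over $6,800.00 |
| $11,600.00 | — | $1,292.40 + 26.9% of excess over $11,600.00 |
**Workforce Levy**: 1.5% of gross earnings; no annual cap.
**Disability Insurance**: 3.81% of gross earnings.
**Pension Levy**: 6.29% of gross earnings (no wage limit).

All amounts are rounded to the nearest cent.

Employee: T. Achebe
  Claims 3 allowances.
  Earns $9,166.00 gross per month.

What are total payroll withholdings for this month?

$1,724.19

Canton Income Tax: taxable = $9,166.00 − 3×$480.00 = $7,726.00
  $510.00 + 16.3% × ($7,726.00 − $6,800.00) = $510.00 + 16.3% × $926.00 = $660.94
Workforce Levy: 1.5% × $9,166.00 = $137.49
Disability Insurance: 3.81% × $9,166.00 = $349.22
Pension Levy: 6.29% × $9,166.00 = $576.54
Total: $660.94 + $137.49 + $349.22 + $576.54 = $1,724.19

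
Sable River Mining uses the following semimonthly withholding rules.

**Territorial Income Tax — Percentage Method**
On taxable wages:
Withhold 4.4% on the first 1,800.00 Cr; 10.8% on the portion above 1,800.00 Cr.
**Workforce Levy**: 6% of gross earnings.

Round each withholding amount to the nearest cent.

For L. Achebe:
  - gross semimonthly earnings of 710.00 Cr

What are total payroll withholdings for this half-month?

73.84 Cr

Territorial Income Tax: taxable = 710.00 Cr
  4.4% × 710.00 Cr = 31.24 Cr
Workforce Levy: 6% × 710.00 Cr = 42.60 Cr
Total: 31.24 Cr + 42.60 Cr = 73.84 Cr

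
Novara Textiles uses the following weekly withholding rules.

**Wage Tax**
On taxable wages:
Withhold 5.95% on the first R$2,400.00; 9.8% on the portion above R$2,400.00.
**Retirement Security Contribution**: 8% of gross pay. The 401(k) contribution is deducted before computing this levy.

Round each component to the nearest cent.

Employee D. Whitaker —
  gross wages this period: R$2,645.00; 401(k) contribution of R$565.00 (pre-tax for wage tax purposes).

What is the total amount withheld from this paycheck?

R$290.16

Wage Tax: taxable = R$2,645.00 − R$565.00 = R$2,080.00
  5.95% × R$2,080.00 = R$123.76
Retirement Security Contribution: 8% × R$2,080.00 = R$166.40
Total: R$123.76 + R$166.40 = R$290.16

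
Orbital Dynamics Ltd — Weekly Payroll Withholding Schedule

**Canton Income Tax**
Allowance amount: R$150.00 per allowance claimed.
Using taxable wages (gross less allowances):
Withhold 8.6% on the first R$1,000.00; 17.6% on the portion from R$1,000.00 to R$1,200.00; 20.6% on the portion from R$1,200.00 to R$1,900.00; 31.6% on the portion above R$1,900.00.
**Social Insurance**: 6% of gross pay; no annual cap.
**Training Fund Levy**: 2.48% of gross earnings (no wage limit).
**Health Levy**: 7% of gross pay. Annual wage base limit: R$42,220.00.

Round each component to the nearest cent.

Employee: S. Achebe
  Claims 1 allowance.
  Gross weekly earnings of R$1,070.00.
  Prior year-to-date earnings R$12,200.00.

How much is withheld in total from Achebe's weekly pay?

R$244.76

Canton Income Tax: taxable = R$1,070.00 − 1×R$150.00 = R$920.00
  8.6% × R$920.00 = R$79.12
Social Insurance: 6% × R$1,070.00 = R$64.20
Training Fund Levy: 2.48% × R$1,070.00 = R$26.54
Health Levy: 7% × R$1,070.00 = R$74.90
Total: R$79.12 + R$64.20 + R$26.54 + R$74.90 = R$244.76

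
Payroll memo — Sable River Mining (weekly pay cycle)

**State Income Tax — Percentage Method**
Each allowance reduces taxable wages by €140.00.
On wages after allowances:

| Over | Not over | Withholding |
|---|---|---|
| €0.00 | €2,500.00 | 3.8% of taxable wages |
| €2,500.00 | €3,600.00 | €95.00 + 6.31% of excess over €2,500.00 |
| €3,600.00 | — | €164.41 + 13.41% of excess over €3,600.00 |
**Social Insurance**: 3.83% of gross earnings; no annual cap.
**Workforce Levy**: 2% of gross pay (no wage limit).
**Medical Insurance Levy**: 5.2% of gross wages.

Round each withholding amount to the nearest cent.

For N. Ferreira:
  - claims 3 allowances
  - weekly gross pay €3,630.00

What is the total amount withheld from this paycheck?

€540.19

State Income Tax: taxable = €3,630.00 − 3×€140.00 = €3,210.00
  €95.00 + 6.31% × (€3,210.00 − €2,500.00) = €95.00 + 6.31% × €710.00 = €139.80
Social Insurance: 3.83% × €3,630.00 = €139.03
Workforce Levy: 2% × €3,630.00 = €72.60
Medical Insurance Levy: 5.2% × €3,630.00 = €188.76
Total: €139.80 + €139.03 + €72.60 + €188.76 = €540.19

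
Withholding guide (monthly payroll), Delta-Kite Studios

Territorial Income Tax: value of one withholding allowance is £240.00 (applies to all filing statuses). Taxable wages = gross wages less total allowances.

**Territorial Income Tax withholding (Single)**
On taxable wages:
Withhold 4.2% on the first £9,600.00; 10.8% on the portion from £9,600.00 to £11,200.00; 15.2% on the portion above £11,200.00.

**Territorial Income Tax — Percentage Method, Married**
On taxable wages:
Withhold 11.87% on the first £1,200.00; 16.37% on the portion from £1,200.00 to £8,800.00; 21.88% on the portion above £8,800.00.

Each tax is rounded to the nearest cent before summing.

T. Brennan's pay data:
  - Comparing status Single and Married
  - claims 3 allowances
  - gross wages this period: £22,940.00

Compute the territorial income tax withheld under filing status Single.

£2,251.04

Territorial Income Tax (Single): taxable = £22,940.00 − 3×£240.00 = £22,220.00
  £576.00 + 15.2% × (£22,220.00 − £11,200.00) = £576.00 + 15.2% × £11,020.00 = £2,251.04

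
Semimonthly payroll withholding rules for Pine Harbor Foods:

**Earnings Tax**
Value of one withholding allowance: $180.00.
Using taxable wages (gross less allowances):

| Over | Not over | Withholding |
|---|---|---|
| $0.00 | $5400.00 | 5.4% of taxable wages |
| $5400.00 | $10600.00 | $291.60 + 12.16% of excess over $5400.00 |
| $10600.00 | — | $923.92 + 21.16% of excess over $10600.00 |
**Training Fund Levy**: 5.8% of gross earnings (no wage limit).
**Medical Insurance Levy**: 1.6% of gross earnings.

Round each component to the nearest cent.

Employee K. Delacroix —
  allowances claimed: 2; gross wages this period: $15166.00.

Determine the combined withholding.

Earnings Tax: taxable = $15166.00 − 2×$180.00 = $14806.00
  $923.92 + 21.16% × ($14806.00 − $10600.00) = $923.92 + 21.16% × $4206.00 = $1813.91
Training Fund Levy: 5.8% × $15166.00 = $879.63
Medical Insurance Levy: 1.6% × $15166.00 = $242.66
Total: $1813.91 + $879.63 + $242.66 = $2936.20

$2936.20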